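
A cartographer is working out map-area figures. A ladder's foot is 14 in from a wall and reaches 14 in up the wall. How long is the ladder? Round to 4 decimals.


Shape: right triangle
Legs a = 14 in, b = 14 in
Formula: c = sqrt(a^2 + b^2)
a^2 = 196, b^2 = 196
a^2 + b^2 = 392
c = sqrt(392)
c = 19.799
19.799 in


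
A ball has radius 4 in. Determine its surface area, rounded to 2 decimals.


Shape: sphere
Radius r = 4 in
Formula: SA = 4 * pi * r^2
r^2 = 16
SA = 4 * pi * 16
SA = 64 * pi
SA = 201.06
201.06 in^2


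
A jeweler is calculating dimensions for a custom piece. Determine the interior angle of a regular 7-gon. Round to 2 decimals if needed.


Shape: regular heptagon (7 sides)
Formula: interior angle = (n - 2) * 180 / n
(n - 2) = 5
(n - 2) * 180 = 900
angle = 900 / 7
angle = 128.57
128.57 degrees


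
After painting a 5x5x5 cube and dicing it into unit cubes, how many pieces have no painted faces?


Large cube: 5 x 5 x 5, cut into unit cubes.
n = 5, so n - 2 = 3
Unpainted cubes form the interior (n - 2)^3 block.
(n - 2)^3 = 3^3 = 27
27 unit cubes


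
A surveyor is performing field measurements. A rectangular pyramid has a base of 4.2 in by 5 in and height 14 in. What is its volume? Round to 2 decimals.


Shape: rectangular pyramid
Base: 4.2 in x 5 in, Height h = 14 in
Formula: V = (1/3) * base_area * h
base_area = 4.2 * 5 = 21
base_area * h = 21 * 14 = 294
V = 294 / 3
V = 98
98 in^3


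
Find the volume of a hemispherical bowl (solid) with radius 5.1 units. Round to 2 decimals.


Shape: hemisphere (half of a sphere)
Radius r = 5.1 units
Formula: V = (1/2) * (4/3) * pi * r^3 = (2/3) * pi * r^3
r^3 = 132.651
(2/3) * 132.651 = 88.434
V = 88.434 * pi
V = 277.82
277.82 units^3


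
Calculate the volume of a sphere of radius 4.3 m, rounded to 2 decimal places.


Shape: sphere
Radius r = 4.3 m
Formula: V = (4/3) * pi * r^3
r^3 = 79.507
(4/3) * 79.507 = 106.009333
V = 106.009333 * pi
V = 333.04
333.04 m^3


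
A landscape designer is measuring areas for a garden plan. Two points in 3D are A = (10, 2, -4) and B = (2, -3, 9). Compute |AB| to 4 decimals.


3D distance between two points
P1 = (10, 2, -4), P2 = (2, -3, 9)
Formula: d = sqrt((x2-x1)^2 + (y2-y1)^2 + (z2-z1)^2)
dx = 2 - 10 = -8
dy = -3 - 2 = -5
dz = 9 - -4 = 13
dx^2 + dy^2 + dz^2 = 64 + 25 + 169 = 258
d = sqrt(258)
d = 16.0624
16.0624 units


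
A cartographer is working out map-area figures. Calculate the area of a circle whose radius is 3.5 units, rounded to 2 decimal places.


Shape: circle
Radius r = 3.5 units
Formula: A = pi * r^2
r^2 = 3.5^2 = 12.25
A = pi * 12.25
A = 38.48
38.48 units^2


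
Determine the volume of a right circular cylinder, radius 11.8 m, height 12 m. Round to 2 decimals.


Shape: cylinder
Radius r = 11.8 m, Height h = 12 m
Formula: V = pi * r^2 * h
r^2 = 139.24
V = pi * 139.24 * 12
V = 1670.88 * pi
V = 5249.22
5249.22 m^3


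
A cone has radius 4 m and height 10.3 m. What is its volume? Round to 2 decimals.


Shape: cone
Radius r = 4 m, Height h = 10.3 m
Formula: V = (1/3) * pi * r^2 * h
r^2 = 16
pi * r^2 * h = pi * 16 * 10.3 = 164.8 * pi
V = 164.8 * pi / 3
V = 172.58
172.58 m^3


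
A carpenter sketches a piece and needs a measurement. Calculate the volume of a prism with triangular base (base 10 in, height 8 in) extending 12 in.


Shape: triangular prism
Triangle base = 10 in, triangle height = 8 in, prism length L = 12 in
Formula: V = (1/2 * b * h_tri) * L
Cross-section area = 0.5 * 10 * 8 = 40
V = 40 * 12
V = 480
480 in^3


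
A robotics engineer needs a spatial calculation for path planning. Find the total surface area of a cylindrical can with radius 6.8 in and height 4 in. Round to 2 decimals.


Shape: closed cylinder
Radius r = 6.8 in, Height h = 4 in
Formula: SA = 2*pi*r^2 + 2*pi*r*h = 2*pi*r*(r + h)
r + h = 10.8
2 * r * (r + h) = 2 * 6.8 * 10.8 = 146.88
SA = 146.88 * pi
SA = 461.44
461.44 in^2


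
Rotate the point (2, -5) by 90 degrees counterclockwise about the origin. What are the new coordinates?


Transformation: rotation about the origin
Original point: (2, -5)
Rule for 90 deg counterclockwise: (x, y) -> (-y, x)
Apply: (2, -5) -> (5, 2)
(5, 2)


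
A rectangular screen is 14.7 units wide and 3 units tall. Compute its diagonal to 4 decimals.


Shape: rectangle (diagonal via Pythagoras)
Sides: 14.7 units and 3 units
Formula: d = sqrt(l^2 + w^2)
l^2 = 216.09, w^2 = 9
l^2 + w^2 = 225.09
d = sqrt(225.09)
d = 15.003
15.003 units


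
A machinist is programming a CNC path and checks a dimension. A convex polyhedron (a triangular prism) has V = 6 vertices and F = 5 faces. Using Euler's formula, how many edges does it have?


Polyhedron: triangular prism
Euler's formula for convex polyhedra: V - E + F = 2
Given: V = 6 vertices and F = 5 faces
Solve for E:
E = V + F - 2 = 6 + 5 - 2 = 9
9 edges


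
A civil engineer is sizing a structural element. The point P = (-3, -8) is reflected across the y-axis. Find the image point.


Transformation: reflection
Original point: (-3, -8)
Rule for reflection over the y-axis: (x, y) -> (-x, y)
Apply: (-3, -8) -> (3, -8)
(3, -8)


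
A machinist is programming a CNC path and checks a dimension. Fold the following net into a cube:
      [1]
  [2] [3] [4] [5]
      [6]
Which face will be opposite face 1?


Net: cross layout. Take square 3 as the base (bottom).
Fold the four squares in the horizontal row up around 3: 2 -> left, 4 -> right, 5 wraps to the top.
Fold 1 and 6 up from 3: 1 -> back, 6 -> front.
Opposite pairs are therefore: (1, 6), (2, 4), (3, 5).
Face 1 is opposite face 6.
face 6


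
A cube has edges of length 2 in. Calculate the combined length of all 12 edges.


Shape: cube
Side s = 2 in
A cube has 12 edges, all equal.
Formula: total edge length = 12 * s
Total = 12 * 2
Total = 24
24 in


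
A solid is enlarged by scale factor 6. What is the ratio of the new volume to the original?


Linear scale factor k = 6
Rule: under a linear scaling by k, volumes scale by k^3.
k^3 = 6 * 6 * 6
k^3 = 36 * 6
k^3 = 216
Volume scales by a factor of 216.
216 (dimensionless)


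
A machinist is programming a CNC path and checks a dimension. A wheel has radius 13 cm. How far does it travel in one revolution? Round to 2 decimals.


Shape: circle
Radius r = 13 cm
Formula: C = 2 * pi * r
C = 2 * pi * 13
C = 26 * pi
C = 81.68
81.68 cm


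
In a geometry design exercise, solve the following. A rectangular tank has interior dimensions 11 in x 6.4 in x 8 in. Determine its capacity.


Shape: rectangular prism
l = 11 in, w = 6.4 in, h = 8 in
Formula: V = l * w * h
V = 11 * 6.4 * 8
V = 70.4 * 8
V = 563.2
563.2 in^3


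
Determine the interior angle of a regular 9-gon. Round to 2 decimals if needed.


Shape: regular nonagon (9 sides)
Formula: interior angle = (n - 2) * 180 / n
(n - 2) = 7
(n - 2) * 180 = 1260
angle = 1260 / 9
angle = 140
140 degrees


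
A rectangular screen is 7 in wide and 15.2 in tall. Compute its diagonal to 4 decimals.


Shape: rectangle (diagonal via Pythagoras)
Sides: 7 in and 15.2 in
Formula: d = sqrt(l^2 + w^2)
l^2 = 49, w^2 = 231.04
l^2 + w^2 = 280.04
d = sqrt(280.04)
d = 16.7344
16.7344 in


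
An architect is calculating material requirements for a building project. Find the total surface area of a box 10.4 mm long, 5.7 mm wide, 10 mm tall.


Shape: rectangular prism
l = 10.4 mm, w = 5.7 mm, h = 10 mm
Formula: SA = 2(lw + lh + wh)
lw = 59.28, lh = 104, wh = 57
lw + lh + wh = 220.28
SA = 2 * 220.28
SA = 440.56
440.56 mm^2


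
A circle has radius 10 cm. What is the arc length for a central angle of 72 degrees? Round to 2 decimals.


Shape: circular arc
Radius r = 10 cm, Angle = 72 degrees
Formula: L = (angle/360) * 2 * pi * r
2 * pi * r = 20 * pi
L = (72/360) * 20 * pi
L = 4 * pi
L = 12.57
12.57 cm


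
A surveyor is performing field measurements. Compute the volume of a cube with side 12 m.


Shape: cube
Side s = 12 m
Formula: V = s^3
V = 12 * 12 * 12
V = 144 * 12
V = 1728
1728 m^3


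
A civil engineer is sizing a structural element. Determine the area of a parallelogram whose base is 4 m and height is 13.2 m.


Shape: parallelogram
Base b = 4 m, Height h = 13.2 m
Formula: A = b * h
A = 4 * 13.2
A = 52.8
52.8 m^2


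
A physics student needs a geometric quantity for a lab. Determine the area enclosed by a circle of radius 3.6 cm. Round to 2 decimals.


Shape: circle
Radius r = 3.6 cm
Formula: A = pi * r^2
r^2 = 3.6^2 = 12.96
A = pi * 12.96
A = 40.72
40.72 cm^2


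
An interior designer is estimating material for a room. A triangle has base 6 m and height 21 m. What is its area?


Shape: triangle
Base b = 6 m, Height h = 21 m
Formula: A = (1/2) * b * h
A = 0.5 * 6 * 21
A = 0.5 * 126
A = 63
63 m^2


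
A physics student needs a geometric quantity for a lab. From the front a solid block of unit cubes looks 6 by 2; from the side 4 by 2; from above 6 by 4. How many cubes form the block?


Orthographic views of a solid rectangular block:
Front view 6 x 2 -> length = 6, height = 2
Side view 4 x 2 -> width = 4, height = 2 (consistent)
Top view 6 x 4 -> confirms length = 6, width = 4
The block is 6 x 4 x 2.
Total unit cubes = 6 * 4 * 2 = 48
48 unit cubes


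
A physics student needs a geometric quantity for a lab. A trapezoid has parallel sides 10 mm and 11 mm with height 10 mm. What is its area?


Shape: trapezoid
Parallel sides a = 10 mm, b = 11 mm; Height h = 10 mm
Formula: A = (a + b) * h / 2
a + b = 10 + 11 = 21
A = 21 * 10 / 2
A = 210 / 2
A = 105
105 mm^2


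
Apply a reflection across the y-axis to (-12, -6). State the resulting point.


Transformation: reflection
Original point: (-12, -6)
Rule for reflection over the y-axis: (x, y) -> (-x, y)
Apply: (-12, -6) -> (12, -6)
(12, -6)


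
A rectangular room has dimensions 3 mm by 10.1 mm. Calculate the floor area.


Shape: rectangle
Length l = 3 mm, Width w = 10.1 mm
Formula: A = l * w
A = 3 * 10.1
A = 30.3
30.3 mm^2


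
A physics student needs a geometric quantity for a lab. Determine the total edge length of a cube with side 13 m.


Shape: cube
Side s = 13 m
A cube has 12 edges, all equal.
Formula: total edge length = 12 * s
Total = 12 * 13
Total = 156
156 m


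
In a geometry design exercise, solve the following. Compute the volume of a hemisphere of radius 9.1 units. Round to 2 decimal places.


Shape: hemisphere (half of a sphere)
Radius r = 9.1 units
Formula: V = (1/2) * (4/3) * pi * r^3 = (2/3) * pi * r^3
r^3 = 753.571
(2/3) * 753.571 = 502.380667
V = 502.380667 * pi
V = 1578.28
1578.28 units^3


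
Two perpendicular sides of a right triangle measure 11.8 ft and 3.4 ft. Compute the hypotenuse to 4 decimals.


Shape: right triangle
Legs a = 11.8 ft, b = 3.4 ft
Formula: c = sqrt(a^2 + b^2)
a^2 = 139.24, b^2 = 11.56
a^2 + b^2 = 150.8
c = sqrt(150.8)
c = 12.2801
12.2801 ft


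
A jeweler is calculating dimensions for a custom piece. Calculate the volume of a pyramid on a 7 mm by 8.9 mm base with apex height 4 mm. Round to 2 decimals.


Shape: rectangular pyramid
Base: 7 mm x 8.9 mm, Height h = 4 mm
Formula: V = (1/3) * base_area * h
base_area = 7 * 8.9 = 62.3
base_area * h = 62.3 * 4 = 249.2
V = 249.2 / 3
V = 83.07
83.07 mm^3


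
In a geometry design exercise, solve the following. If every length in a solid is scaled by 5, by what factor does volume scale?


Linear scale factor k = 5
Rule: under a linear scaling by k, volumes scale by k^3.
k^3 = 5 * 5 * 5
k^3 = 25 * 5
k^3 = 125
Volume scales by a factor of 125.
125 (dimensionless)


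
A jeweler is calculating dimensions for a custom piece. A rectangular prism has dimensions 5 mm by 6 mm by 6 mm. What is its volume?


Shape: rectangular prism
l = 5 mm, w = 6 mm, h = 6 mm
Formula: V = l * w * h
V = 5 * 6 * 6
V = 30 * 6
V = 180
180 mm^3


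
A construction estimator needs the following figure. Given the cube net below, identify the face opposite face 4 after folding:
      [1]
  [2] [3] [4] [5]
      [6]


Net: cross layout. Take square 3 as the base (bottom).
Fold the four squares in the horizontal row up around 3: 2 -> left, 4 -> right, 5 wraps to the top.
Fold 1 and 6 up from 3: 1 -> back, 6 -> front.
Opposite pairs are therefore: (1, 6), (2, 4), (3, 5).
Face 4 is opposite face 2.
face 2


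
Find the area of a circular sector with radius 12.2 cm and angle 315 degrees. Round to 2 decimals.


Shape: circular sector
Radius r = 12.2 cm, Angle = 315 degrees
Formula: A = (angle/360) * pi * r^2
r^2 = 148.84
Fraction of circle = 315/360
A = (315/360) * pi * 148.84
A = 130.235 * pi
A = 409.15
409.15 cm^2


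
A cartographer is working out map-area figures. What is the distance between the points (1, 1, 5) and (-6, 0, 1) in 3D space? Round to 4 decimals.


3D distance between two points
P1 = (1, 1, 5), P2 = (-6, 0, 1)
Formula: d = sqrt((x2-x1)^2 + (y2-y1)^2 + (z2-z1)^2)
dx = -6 - 1 = -7
dy = 0 - 1 = -1
dz = 1 - 5 = -4
dx^2 + dy^2 + dz^2 = 49 + 1 + 16 = 66
d = sqrt(66)
d = 8.124
8.124 units


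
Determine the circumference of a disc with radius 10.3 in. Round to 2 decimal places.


Shape: circle
Radius r = 10.3 in
Formula: C = 2 * pi * r
C = 2 * pi * 10.3
C = 20.6 * pi
C = 64.72
64.72 in


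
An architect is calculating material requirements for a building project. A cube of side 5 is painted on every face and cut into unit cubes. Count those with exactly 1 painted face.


Large cube: 5 x 5 x 5, cut into unit cubes.
n = 5, so n - 2 = 3
Cubes with 1 painted face lie in the interior of each face.
A cube has 6 faces; each contributes (n - 2)^2 = 9 such cubes.
Count = 6 * 9 = 54
54 unit cubes


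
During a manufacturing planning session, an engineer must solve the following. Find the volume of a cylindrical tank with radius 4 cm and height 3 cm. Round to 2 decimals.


Shape: cylinder
Radius r = 4 cm, Height h = 3 cm
Formula: V = pi * r^2 * h
r^2 = 16
V = pi * 16 * 3
V = 48 * pi
V = 150.8
150.8 cm^3


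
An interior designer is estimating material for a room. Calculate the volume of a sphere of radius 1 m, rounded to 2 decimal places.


Shape: sphere
Radius r = 1 m
Formula: V = (4/3) * pi * r^3
r^3 = 1
(4/3) * 1 = 1.333333
V = 1.333333 * pi
V = 4.19
4.19 m^3


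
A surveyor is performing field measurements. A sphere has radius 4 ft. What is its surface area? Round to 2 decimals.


Shape: sphere
Radius r = 4 ft
Formula: SA = 4 * pi * r^2
r^2 = 16
SA = 4 * pi * 16
SA = 64 * pi
SA = 201.06
201.06 ft^2


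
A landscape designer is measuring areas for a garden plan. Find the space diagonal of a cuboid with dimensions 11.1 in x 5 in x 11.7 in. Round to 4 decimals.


Shape: rectangular box (space diagonal)
l = 11.1 in, w = 5 in, h = 11.7 in
Visualize: the diagonal of the base, then a right triangle with that diagonal and the height.
Formula: d = sqrt(l^2 + w^2 + h^2)
l^2 + w^2 + h^2 = 123.21 + 25 + 136.89 = 285.1
d = sqrt(285.1)
d = 16.8849
16.8849 in


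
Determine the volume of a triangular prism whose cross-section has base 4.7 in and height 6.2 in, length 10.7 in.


Shape: triangular prism
Triangle base = 4.7 in, triangle height = 6.2 in, prism length L = 10.7 in
Formula: V = (1/2 * b * h_tri) * L
Cross-section area = 0.5 * 4.7 * 6.2 = 14.57
V = 14.57 * 10.7
V = 155.899
155.899 in^3


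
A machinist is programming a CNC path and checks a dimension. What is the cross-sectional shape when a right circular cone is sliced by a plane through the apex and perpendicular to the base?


Solid: right circular cone
Cutting plane: through the apex and perpendicular to the base
Visualize the intersection of the plane with the solid's surface.
The boundary of the cut region is a isosceles triangle.
isosceles triangle


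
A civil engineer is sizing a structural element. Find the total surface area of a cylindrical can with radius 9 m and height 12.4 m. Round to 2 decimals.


Shape: closed cylinder
Radius r = 9 m, Height h = 12.4 m
Formula: SA = 2*pi*r^2 + 2*pi*r*h = 2*pi*r*(r + h)
r + h = 21.4
2 * r * (r + h) = 2 * 9 * 21.4 = 385.2
SA = 385.2 * pi
SA = 1210.14
1210.14 m^2


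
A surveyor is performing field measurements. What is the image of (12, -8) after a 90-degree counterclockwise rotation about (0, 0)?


Transformation: rotation about the origin
Original point: (12, -8)
Rule for 90 deg counterclockwise: (x, y) -> (-y, x)
Apply: (12, -8) -> (8, 12)
(8, 12)


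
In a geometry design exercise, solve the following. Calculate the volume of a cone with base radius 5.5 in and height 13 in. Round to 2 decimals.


Shape: cone
Radius r = 5.5 in, Height h = 13 in
Formula: V = (1/3) * pi * r^2 * h
r^2 = 30.25
pi * r^2 * h = pi * 30.25 * 13 = 393.25 * pi
V = 393.25 * pi / 3
V = 411.81
411.81 in^3


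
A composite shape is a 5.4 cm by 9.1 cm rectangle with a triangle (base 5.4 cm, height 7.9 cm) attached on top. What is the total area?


Composite shape: rectangle + triangle
Rectangle area = 5.4 * 9.1 = 49.14
Triangle area = 0.5 * 5.4 * 7.9 = 21.33
Total = 49.14 + 21.33
Total = 70.47
70.47 cm^2


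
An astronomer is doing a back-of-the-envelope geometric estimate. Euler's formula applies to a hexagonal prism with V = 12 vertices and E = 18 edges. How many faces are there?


Polyhedron: hexagonal prism
Euler's formula for convex polyhedra: V - E + F = 2
Given: V = 12 vertices and E = 18 edges
Solve for F:
F = 2 + E - V = 2 + 18 - 12 = 8
8 faces


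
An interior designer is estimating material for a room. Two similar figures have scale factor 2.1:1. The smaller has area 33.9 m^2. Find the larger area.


Linear scale factor k = 2.1
Original area = 33.9 m^2
Rule: under a linear scaling by k, areas scale by k^2.
k^2 = 2.1^2 = 4.41
New area = 33.9 * 4.41
New area = 149.499
149.499 m^2


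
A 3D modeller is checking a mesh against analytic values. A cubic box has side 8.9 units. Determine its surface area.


Shape: cube
Side s = 8.9 units
A cube has 6 square faces.
Formula: SA = 6 * s^2
s^2 = 79.21
SA = 6 * 79.21
SA = 475.26
475.26 units^2


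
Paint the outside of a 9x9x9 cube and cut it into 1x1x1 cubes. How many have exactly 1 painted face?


Large cube: 9 x 9 x 9, cut into unit cubes.
n = 9, so n - 2 = 7
Cubes with 1 painted face lie in the interior of each face.
A cube has 6 faces; each contributes (n - 2)^2 = 49 such cubes.
Count = 6 * 49 = 294
294 unit cubes


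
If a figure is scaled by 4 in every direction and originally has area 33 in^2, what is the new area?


Linear scale factor k = 4
Original area = 33 in^2
Rule: under a linear scaling by k, areas scale by k^2.
k^2 = 4^2 = 16
New area = 33 * 16
New area = 528
528 in^2


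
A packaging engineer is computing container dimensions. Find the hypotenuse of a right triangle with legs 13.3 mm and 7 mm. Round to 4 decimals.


Shape: right triangle
Legs a = 13.3 mm, b = 7 mm
Formula: c = sqrt(a^2 + b^2)
a^2 = 176.89, b^2 = 49
a^2 + b^2 = 225.89
c = sqrt(225.89)
c = 15.0296
15.0296 mm


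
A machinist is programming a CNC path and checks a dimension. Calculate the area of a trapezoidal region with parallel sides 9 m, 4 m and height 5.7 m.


Shape: trapezoid
Parallel sides a = 9 m, b = 4 m; Height h = 5.7 m
Formula: A = (a + b) * h / 2
a + b = 9 + 4 = 13
A = 13 * 5.7 / 2
A = 74.1 / 2
A = 37.05
37.05 m^2


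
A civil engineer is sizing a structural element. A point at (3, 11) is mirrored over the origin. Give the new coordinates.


Transformation: reflection
Original point: (3, 11)
Rule for reflection through the origin: (x, y) -> (-x, -y)
Apply: (3, 11) -> (-3, -11)
(-3, -11)


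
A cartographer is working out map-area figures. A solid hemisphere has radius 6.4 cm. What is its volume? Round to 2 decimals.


Shape: hemisphere (half of a sphere)
Radius r = 6.4 cm
Formula: V = (1/2) * (4/3) * pi * r^3 = (2/3) * pi * r^3
r^3 = 262.144
(2/3) * 262.144 = 174.762667
V = 174.762667 * pi
V = 549.03
549.03 cm^3


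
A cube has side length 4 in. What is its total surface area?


Shape: cube
Side s = 4 in
A cube has 6 square faces.
Formula: SA = 6 * s^2
s^2 = 16
SA = 6 * 16
SA = 96
96 in^2


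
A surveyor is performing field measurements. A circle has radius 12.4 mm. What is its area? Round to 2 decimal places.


Shape: circle
Radius r = 12.4 mm
Formula: A = pi * r^2
r^2 = 12.4^2 = 153.76
A = pi * 153.76
A = 483.05
483.05 mm^2


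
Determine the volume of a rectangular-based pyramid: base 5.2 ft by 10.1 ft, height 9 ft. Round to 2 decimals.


Shape: rectangular pyramid
Base: 5.2 ft x 10.1 ft, Height h = 9 ft
Formula: V = (1/3) * base_area * h
base_area = 5.2 * 10.1 = 52.52
base_area * h = 52.52 * 9 = 472.68
V = 472.68 / 3
V = 157.56
157.56 ft^3


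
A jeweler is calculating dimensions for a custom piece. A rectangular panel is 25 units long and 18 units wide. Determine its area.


Shape: rectangle
Length l = 25 units, Width w = 18 units
Formula: A = l * w
A = 25 * 18
A = 450
450 units^2


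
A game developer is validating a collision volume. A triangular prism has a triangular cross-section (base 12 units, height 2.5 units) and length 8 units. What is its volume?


Shape: triangular prism
Triangle base = 12 units, triangle height = 2.5 units, prism length L = 8 units
Formula: V = (1/2 * b * h_tri) * L
Cross-section area = 0.5 * 12 * 2.5 = 15
V = 15 * 8
V = 120
120 units^3


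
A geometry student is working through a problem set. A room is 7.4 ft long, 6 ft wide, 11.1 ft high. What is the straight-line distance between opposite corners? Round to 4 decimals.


Shape: rectangular box (space diagonal)
l = 7.4 ft, w = 6 ft, h = 11.1 ft
Visualize: the diagonal of the base, then a right triangle with that diagonal and the height.
Formula: d = sqrt(l^2 + w^2 + h^2)
l^2 + w^2 + h^2 = 54.76 + 36 + 123.21 = 213.97
d = sqrt(213.97)
d = 14.6277
14.6277 ft


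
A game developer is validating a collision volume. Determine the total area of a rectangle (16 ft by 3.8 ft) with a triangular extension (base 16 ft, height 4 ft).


Composite shape: rectangle + triangle
Rectangle area = 16 * 3.8 = 60.8
Triangle area = 0.5 * 16 * 4 = 32
Total = 60.8 + 32
Total = 92.8
92.8 ft^2


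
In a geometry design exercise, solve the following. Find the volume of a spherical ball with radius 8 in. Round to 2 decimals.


Shape: sphere
Radius r = 8 in
Formula: V = (4/3) * pi * r^3
r^3 = 512
(4/3) * 512 = 682.666667
V = 682.666667 * pi
V = 2144.66
2144.66 in^3


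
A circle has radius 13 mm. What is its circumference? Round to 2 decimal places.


Shape: circle
Radius r = 13 mm
Formula: C = 2 * pi * r
C = 2 * pi * 13
C = 26 * pi
C = 81.68
81.68 mm


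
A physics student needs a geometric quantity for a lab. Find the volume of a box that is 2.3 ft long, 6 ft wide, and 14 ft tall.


Shape: rectangular prism
l = 2.3 ft, w = 6 ft, h = 14 ft
Formula: V = l * w * h
V = 2.3 * 6 * 14
V = 13.8 * 14
V = 193.2
193.2 ft^3


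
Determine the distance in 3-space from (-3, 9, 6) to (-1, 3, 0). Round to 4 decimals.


3D distance between two points
P1 = (-3, 9, 6), P2 = (-1, 3, 0)
Formula: d = sqrt((x2-x1)^2 + (y2-y1)^2 + (z2-z1)^2)
dx = -1 - -3 = 2
dy = 3 - 9 = -6
dz = 0 - 6 = -6
dx^2 + dy^2 + dz^2 = 4 + 36 + 36 = 76
d = sqrt(76)
d = 8.7178
8.7178 units


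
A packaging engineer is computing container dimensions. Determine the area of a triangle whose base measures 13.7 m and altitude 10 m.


Shape: triangle
Base b = 13.7 m, Height h = 10 m
Formula: A = (1/2) * b * h
A = 0.5 * 13.7 * 10
A = 0.5 * 137
A = 68.5
68.5 m^2


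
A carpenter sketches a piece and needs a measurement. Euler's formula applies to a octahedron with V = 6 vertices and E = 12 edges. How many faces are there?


Polyhedron: octahedron
Euler's formula for convex polyhedra: V - E + F = 2
Given: V = 6 vertices and E = 12 edges
Solve for F:
F = 2 + E - V = 2 + 12 - 6 = 8
8 faces


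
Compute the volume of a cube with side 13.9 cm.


Shape: cube
Side s = 13.9 cm
Formula: V = s^3
V = 13.9 * 13.9 * 13.9
V = 193.21 * 13.9
V = 2685.619
2685.619 cm^3


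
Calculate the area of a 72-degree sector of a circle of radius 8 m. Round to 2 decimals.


Shape: circular sector
Radius r = 8 m, Angle = 72 degrees
Formula: A = (angle/360) * pi * r^2
r^2 = 64
Fraction of circle = 72/360
A = (72/360) * pi * 64
A = 12.8 * pi
A = 40.21
40.21 m^2


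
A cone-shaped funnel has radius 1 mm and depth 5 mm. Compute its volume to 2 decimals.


Shape: cone
Radius r = 1 mm, Height h = 5 mm
Formula: V = (1/3) * pi * r^2 * h
r^2 = 1
pi * r^2 * h = pi * 1 * 5 = 5 * pi
V = 5 * pi / 3
V = 5.24
5.24 mm^3


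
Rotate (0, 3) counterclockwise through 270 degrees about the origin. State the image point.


Transformation: rotation about the origin
Original point: (0, 3)
Rule for 270 deg counterclockwise: (x, y) -> (y, -x)
Apply: (0, 3) -> (3, 0)
(3, 0)


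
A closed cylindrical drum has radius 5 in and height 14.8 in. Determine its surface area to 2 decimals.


Shape: closed cylinder
Radius r = 5 in, Height h = 14.8 in
Formula: SA = 2*pi*r^2 + 2*pi*r*h = 2*pi*r*(r + h)
r + h = 19.8
2 * r * (r + h) = 2 * 5 * 19.8 = 198
SA = 198 * pi
SA = 622.04
622.04 in^2


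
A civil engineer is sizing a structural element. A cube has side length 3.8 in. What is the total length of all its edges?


Shape: cube
Side s = 3.8 in
A cube has 12 edges, all equal.
Formula: total edge length = 12 * s
Total = 12 * 3.8
Total = 45.6
45.6 in


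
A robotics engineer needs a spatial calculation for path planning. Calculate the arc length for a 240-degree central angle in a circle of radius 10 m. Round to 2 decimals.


Shape: circular arc
Radius r = 10 m, Angle = 240 degrees
Formula: L = (angle/360) * 2 * pi * r
2 * pi * r = 20 * pi
L = (240/360) * 20 * pi
L = 13.333333 * pi
L = 41.89
41.89 m


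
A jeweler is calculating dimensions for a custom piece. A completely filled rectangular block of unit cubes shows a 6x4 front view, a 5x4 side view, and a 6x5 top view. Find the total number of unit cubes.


Orthographic views of a solid rectangular block:
Front view 6 x 4 -> length = 6, height = 4
Side view 5 x 4 -> width = 5, height = 4 (consistent)
Top view 6 x 5 -> confirms length = 6, width = 5
The block is 6 x 5 x 4.
Total unit cubes = 6 * 5 * 4 = 120
120 unit cubes


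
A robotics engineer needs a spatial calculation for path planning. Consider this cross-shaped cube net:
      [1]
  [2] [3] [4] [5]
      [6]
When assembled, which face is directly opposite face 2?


Net: cross layout. Take square 3 as the base (bottom).
Fold the four squares in the horizontal row up around 3: 2 -> left, 4 -> right, 5 wraps to the top.
Fold 1 and 6 up from 3: 1 -> back, 6 -> front.
Opposite pairs are therefore: (1, 6), (2, 4), (3, 5).
Face 2 is opposite face 4.
face 4


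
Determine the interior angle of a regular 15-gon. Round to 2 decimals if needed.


Shape: regular pentadecagon (15 sides)
Formula: interior angle = (n - 2) * 180 / n
(n - 2) = 13
(n - 2) * 180 = 2340
angle = 2340 / 15
angle = 156
156 degrees


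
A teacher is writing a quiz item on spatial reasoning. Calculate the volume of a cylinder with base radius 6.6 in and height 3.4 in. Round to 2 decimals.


Shape: cylinder
Radius r = 6.6 in, Height h = 3.4 in
Formula: V = pi * r^2 * h
r^2 = 43.56
V = pi * 43.56 * 3.4
V = 148.104 * pi
V = 465.28
465.28 in^3


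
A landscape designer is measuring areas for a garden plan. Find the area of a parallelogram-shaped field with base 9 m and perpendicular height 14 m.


Shape: parallelogram
Base b = 9 m, Height h = 14 m
Formula: A = b * h
A = 9 * 14
A = 126
126 m^2


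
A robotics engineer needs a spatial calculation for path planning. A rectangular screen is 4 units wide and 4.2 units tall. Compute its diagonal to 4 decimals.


Shape: rectangle (diagonal via Pythagoras)
Sides: 4 units and 4.2 units
Formula: d = sqrt(l^2 + w^2)
l^2 = 16, w^2 = 17.64
l^2 + w^2 = 33.64
d = sqrt(33.64)
d = 5.8
5.8 units


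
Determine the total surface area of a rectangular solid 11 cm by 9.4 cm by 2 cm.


Shape: rectangular prism
l = 11 cm, w = 9.4 cm, h = 2 cm
Formula: SA = 2(lw + lh + wh)
lw = 103.4, lh = 22, wh = 18.8
lw + lh + wh = 144.2
SA = 2 * 144.2
SA = 288.4
288.4 cm^2


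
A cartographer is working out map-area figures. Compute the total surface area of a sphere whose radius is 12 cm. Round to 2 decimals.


Shape: sphere
Radius r = 12 cm
Formula: SA = 4 * pi * r^2
r^2 = 144
SA = 4 * pi * 144
SA = 576 * pi
SA = 1809.56
1809.56 cm^2


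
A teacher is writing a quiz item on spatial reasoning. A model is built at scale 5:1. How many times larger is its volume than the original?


Linear scale factor k = 5
Rule: under a linear scaling by k, volumes scale by k^3.
k^3 = 5 * 5 * 5
k^3 = 25 * 5
k^3 = 125
Volume scales by a factor of 125.
125 (dimensionless)


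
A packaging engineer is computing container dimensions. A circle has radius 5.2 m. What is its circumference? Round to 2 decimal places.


Shape: circle
Radius r = 5.2 m
Formula: C = 2 * pi * r
C = 2 * pi * 5.2
C = 10.4 * pi
C = 32.67
32.67 m


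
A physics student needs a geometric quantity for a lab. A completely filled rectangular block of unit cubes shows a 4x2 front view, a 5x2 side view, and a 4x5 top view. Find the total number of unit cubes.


Orthographic views of a solid rectangular block:
Front view 4 x 2 -> length = 4, height = 2
Side view 5 x 2 -> width = 5, height = 2 (consistent)
Top view 4 x 5 -> confirms length = 4, width = 5
The block is 4 x 5 x 2.
Total unit cubes = 4 * 5 * 2 = 40
40 unit cubes


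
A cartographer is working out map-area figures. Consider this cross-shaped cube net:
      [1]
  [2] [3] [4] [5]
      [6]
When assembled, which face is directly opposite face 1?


Net: cross layout. Take square 3 as the base (bottom).
Fold the four squares in the horizontal row up around 3: 2 -> left, 4 -> right, 5 wraps to the top.
Fold 1 and 6 up from 3: 1 -> back, 6 -> front.
Opposite pairs are therefore: (1, 6), (2, 4), (3, 5).
Face 1 is opposite face 6.
face 6


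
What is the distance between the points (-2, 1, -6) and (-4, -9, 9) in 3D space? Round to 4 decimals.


3D distance between two points
P1 = (-2, 1, -6), P2 = (-4, -9, 9)
Formula: d = sqrt((x2-x1)^2 + (y2-y1)^2 + (z2-z1)^2)
dx = -4 - -2 = -2
dy = -9 - 1 = -10
dz = 9 - -6 = 15
dx^2 + dy^2 + dz^2 = 4 + 100 + 225 = 329
d = sqrt(329)
d = 18.1384
18.1384 units


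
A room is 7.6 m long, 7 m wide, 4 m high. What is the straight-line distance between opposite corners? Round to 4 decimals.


Shape: rectangular box (space diagonal)
l = 7.6 m, w = 7 m, h = 4 m
Visualize: the diagonal of the base, then a right triangle with that diagonal and the height.
Formula: d = sqrt(l^2 + w^2 + h^2)
l^2 + w^2 + h^2 = 57.76 + 49 + 16 = 122.76
d = sqrt(122.76)
d = 11.0797
11.0797 m


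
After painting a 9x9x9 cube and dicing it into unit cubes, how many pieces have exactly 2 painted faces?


Large cube: 9 x 9 x 9, cut into unit cubes.
n = 9, so n - 2 = 7
Cubes with 2 painted faces lie along the edges, excluding corners.
A cube has 12 edges; each contributes (n - 2) = 7 such cubes.
Count = 12 * 7 = 84
84 unit cubes


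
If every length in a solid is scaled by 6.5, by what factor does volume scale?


Linear scale factor k = 6.5
Rule: under a linear scaling by k, volumes scale by k^3.
k^3 = 6.5 * 6.5 * 6.5
k^3 = 42.25 * 6.5
k^3 = 274.625
Volume scales by a factor of 274.625.
274.625 (dimensionless)


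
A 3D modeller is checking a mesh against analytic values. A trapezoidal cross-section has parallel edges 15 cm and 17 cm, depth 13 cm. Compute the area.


Shape: trapezoid
Parallel sides a = 15 cm, b = 17 cm; Height h = 13 cm
Formula: A = (a + b) * h / 2
a + b = 15 + 17 = 32
A = 32 * 13 / 2
A = 416 / 2
A = 208
208 cm^2


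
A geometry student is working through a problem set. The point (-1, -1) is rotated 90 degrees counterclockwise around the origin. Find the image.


Transformation: rotation about the origin
Original point: (-1, -1)
Rule for 90 deg counterclockwise: (x, y) -> (-y, x)
Apply: (-1, -1) -> (1, -1)
(1, -1)


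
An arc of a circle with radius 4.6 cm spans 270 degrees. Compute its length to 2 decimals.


Shape: circular arc
Radius r = 4.6 cm, Angle = 270 degrees
Formula: L = (angle/360) * 2 * pi * r
2 * pi * r = 9.2 * pi
L = (270/360) * 9.2 * pi
L = 6.9 * pi
L = 21.68
21.68 cm


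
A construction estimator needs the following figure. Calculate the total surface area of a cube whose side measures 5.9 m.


Shape: cube
Side s = 5.9 m
A cube has 6 square faces.
Formula: SA = 6 * s^2
s^2 = 34.81
SA = 6 * 34.81
SA = 208.86
208.86 m^2


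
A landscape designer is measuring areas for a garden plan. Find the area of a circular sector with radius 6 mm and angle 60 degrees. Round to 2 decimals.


Shape: circular sector
Radius r = 6 mm, Angle = 60 degrees
Formula: A = (angle/360) * pi * r^2
r^2 = 36
Fraction of circle = 60/360
A = (60/360) * pi * 36
A = 6 * pi
A = 18.85
18.85 mm^2


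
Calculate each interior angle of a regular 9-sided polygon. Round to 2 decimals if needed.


Shape: regular nonagon (9 sides)
Formula: interior angle = (n - 2) * 180 / n
(n - 2) = 7
(n - 2) * 180 = 1260
angle = 1260 / 9
angle = 140
140 degrees


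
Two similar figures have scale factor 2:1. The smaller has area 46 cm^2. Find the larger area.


Linear scale factor k = 2
Original area = 46 cm^2
Rule: under a linear scaling by k, areas scale by k^2.
k^2 = 2^2 = 4
New area = 46 * 4
New area = 184
184 cm^2


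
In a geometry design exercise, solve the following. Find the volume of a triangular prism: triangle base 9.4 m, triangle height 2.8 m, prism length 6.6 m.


Shape: triangular prism
Triangle base = 9.4 m, triangle height = 2.8 m, prism length L = 6.6 m
Formula: V = (1/2 * b * h_tri) * L
Cross-section area = 0.5 * 9.4 * 2.8 = 13.16
V = 13.16 * 6.6
V = 86.856
86.856 m^3


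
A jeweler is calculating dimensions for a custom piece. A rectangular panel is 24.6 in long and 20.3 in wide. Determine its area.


Shape: rectangle
Length l = 24.6 in, Width w = 20.3 in
Formula: A = l * w
A = 24.6 * 20.3
A = 499.38
499.38 in^2


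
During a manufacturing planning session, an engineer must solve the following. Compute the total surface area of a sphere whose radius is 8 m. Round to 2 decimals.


Shape: sphere
Radius r = 8 m
Formula: SA = 4 * pi * r^2
r^2 = 64
SA = 4 * pi * 64
SA = 256 * pi
SA = 804.25
804.25 m^2


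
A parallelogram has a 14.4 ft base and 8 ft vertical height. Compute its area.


Shape: parallelogram
Base b = 14.4 ft, Height h = 8 ft
Formula: A = b * h
A = 14.4 * 8
A = 115.2
115.2 ft^2


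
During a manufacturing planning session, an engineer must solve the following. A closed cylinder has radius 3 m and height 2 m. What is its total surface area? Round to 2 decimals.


Shape: closed cylinder
Radius r = 3 m, Height h = 2 m
Formula: SA = 2*pi*r^2 + 2*pi*r*h = 2*pi*r*(r + h)
r + h = 5
2 * r * (r + h) = 2 * 3 * 5 = 30
SA = 30 * pi
SA = 94.25
94.25 m^2


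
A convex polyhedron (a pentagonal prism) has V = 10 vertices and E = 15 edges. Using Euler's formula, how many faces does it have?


Polyhedron: pentagonal prism
Euler's formula for convex polyhedra: V - E + F = 2
Given: V = 10 vertices and E = 15 edges
Solve for F:
F = 2 + E - V = 2 + 15 - 10 = 7
7 faces


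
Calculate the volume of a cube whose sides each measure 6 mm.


Shape: cube
Side s = 6 mm
Formula: V = s^3
V = 6 * 6 * 6
V = 36 * 6
V = 216
216 mm^3


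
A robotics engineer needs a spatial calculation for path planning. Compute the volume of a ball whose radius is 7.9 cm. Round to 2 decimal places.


Shape: sphere
Radius r = 7.9 cm
Formula: V = (4/3) * pi * r^3
r^3 = 493.039
(4/3) * 493.039 = 657.385333
V = 657.385333 * pi
V = 2065.24
2065.24 cm^3


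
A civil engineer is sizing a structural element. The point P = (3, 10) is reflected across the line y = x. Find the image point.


Transformation: reflection
Original point: (3, 10)
Rule for reflection over y = x: (x, y) -> (y, x)
Apply: (3, 10) -> (10, 3)
(10, 3)


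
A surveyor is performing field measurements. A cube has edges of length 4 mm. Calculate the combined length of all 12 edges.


Shape: cube
Side s = 4 mm
A cube has 12 edges, all equal.
Formula: total edge length = 12 * s
Total = 12 * 4
Total = 48
48 mm


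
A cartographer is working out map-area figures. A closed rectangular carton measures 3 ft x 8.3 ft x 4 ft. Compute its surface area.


Shape: rectangular prism
l = 3 ft, w = 8.3 ft, h = 4 ft
Formula: SA = 2(lw + lh + wh)
lw = 24.9, lh = 12, wh = 33.2
lw + lh + wh = 70.1
SA = 2 * 70.1
SA = 140.2
140.2 ft^2


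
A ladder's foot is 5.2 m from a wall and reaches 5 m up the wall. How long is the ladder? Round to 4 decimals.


Shape: right triangle
Legs a = 5.2 m, b = 5 m
Formula: c = sqrt(a^2 + b^2)
a^2 = 27.04, b^2 = 25
a^2 + b^2 = 52.04
c = sqrt(52.04)
c = 7.2139
7.2139 m


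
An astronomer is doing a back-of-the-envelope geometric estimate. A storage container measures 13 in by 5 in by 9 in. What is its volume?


Shape: rectangular prism
l = 13 in, w = 5 in, h = 9 in
Formula: V = l * w * h
V = 13 * 5 * 9
V = 65 * 9
V = 585
585 in^3


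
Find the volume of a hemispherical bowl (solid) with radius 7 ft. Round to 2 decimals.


Shape: hemisphere (half of a sphere)
Radius r = 7 ft
Formula: V = (1/2) * (4/3) * pi * r^3 = (2/3) * pi * r^3
r^3 = 343
(2/3) * 343 = 228.666667
V = 228.666667 * pi
V = 718.38
718.38 ft^3


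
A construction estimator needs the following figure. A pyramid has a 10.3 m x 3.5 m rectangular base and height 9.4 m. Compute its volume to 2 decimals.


Shape: rectangular pyramid
Base: 10.3 m x 3.5 m, Height h = 9.4 m
Formula: V = (1/3) * base_area * h
base_area = 10.3 * 3.5 = 36.05
base_area * h = 36.05 * 9.4 = 338.87
V = 338.87 / 3
V = 112.96
112.96 m^3


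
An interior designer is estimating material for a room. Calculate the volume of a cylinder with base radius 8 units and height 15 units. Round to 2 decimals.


Shape: cylinder
Radius r = 8 units, Height h = 15 units
Formula: V = pi * r^2 * h
r^2 = 64
V = pi * 64 * 15
V = 960 * pi
V = 3015.93
3015.93 units^3


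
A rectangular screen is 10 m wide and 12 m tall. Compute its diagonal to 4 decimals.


Shape: rectangle (diagonal via Pythagoras)
Sides: 10 m and 12 m
Formula: d = sqrt(l^2 + w^2)
l^2 = 100, w^2 = 144
l^2 + w^2 = 244
d = sqrt(244)
d = 15.6205
15.6205 m


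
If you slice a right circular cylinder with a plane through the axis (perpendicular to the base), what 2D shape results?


Solid: right circular cylinder
Cutting plane: through the axis (perpendicular to the base)
Visualize the intersection of the plane with the solid's surface.
The boundary of the cut region is a rectangle.
rectangle


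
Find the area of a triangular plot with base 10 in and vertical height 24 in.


Shape: triangle
Base b = 10 in, Height h = 24 in
Formula: A = (1/2) * b * h
A = 0.5 * 10 * 24
A = 0.5 * 240
A = 120
120 in^2


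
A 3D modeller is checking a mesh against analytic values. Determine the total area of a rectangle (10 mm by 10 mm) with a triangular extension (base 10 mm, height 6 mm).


Composite shape: rectangle + triangle
Rectangle area = 10 * 10 = 100
Triangle area = 0.5 * 10 * 6 = 30
Total = 100 + 30
Total = 130
130 mm^2


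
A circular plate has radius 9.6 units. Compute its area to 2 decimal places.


Shape: circle
Radius r = 9.6 units
Formula: A = pi * r^2
r^2 = 9.6^2 = 92.16
A = pi * 92.16
A = 289.53
289.53 units^2


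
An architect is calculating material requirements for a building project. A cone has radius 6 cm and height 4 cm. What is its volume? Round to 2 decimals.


Shape: cone
Radius r = 6 cm, Height h = 4 cm
Formula: V = (1/3) * pi * r^2 * h
r^2 = 36
pi * r^2 * h = pi * 36 * 4 = 144 * pi
V = 144 * pi / 3
V = 150.8
150.8 cm^3


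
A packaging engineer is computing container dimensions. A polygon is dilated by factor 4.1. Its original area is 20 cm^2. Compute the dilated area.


Linear scale factor k = 4.1
Original area = 20 cm^2
Rule: under a linear scaling by k, areas scale by k^2.
k^2 = 4.1^2 = 16.81
New area = 20 * 16.81
New area = 336.2
336.2 cm^2
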